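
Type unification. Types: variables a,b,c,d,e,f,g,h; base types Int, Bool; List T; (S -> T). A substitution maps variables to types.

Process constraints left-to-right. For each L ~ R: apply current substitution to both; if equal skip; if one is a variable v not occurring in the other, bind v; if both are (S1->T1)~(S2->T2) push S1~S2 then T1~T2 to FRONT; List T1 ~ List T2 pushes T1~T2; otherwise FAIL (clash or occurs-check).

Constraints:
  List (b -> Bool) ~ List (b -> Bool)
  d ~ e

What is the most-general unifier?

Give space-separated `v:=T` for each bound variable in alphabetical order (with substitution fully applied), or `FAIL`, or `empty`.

Answer: d:=e

Derivation:
step 1: unify List (b -> Bool) ~ List (b -> Bool)  [subst: {-} | 1 pending]
  -> identical, skip
step 2: unify d ~ e  [subst: {-} | 0 pending]
  bind d := e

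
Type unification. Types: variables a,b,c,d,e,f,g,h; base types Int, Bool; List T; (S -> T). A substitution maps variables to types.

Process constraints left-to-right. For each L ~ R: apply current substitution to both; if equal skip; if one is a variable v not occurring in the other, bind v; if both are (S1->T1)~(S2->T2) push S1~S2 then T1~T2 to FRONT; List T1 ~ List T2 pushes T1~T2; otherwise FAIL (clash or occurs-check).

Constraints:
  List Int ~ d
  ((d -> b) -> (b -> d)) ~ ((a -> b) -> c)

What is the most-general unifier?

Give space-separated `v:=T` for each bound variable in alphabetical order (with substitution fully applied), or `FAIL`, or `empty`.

step 1: unify List Int ~ d  [subst: {-} | 1 pending]
  bind d := List Int
step 2: unify ((List Int -> b) -> (b -> List Int)) ~ ((a -> b) -> c)  [subst: {d:=List Int} | 0 pending]
  -> decompose arrow: push (List Int -> b)~(a -> b), (b -> List Int)~c
step 3: unify (List Int -> b) ~ (a -> b)  [subst: {d:=List Int} | 1 pending]
  -> decompose arrow: push List Int~a, b~b
step 4: unify List Int ~ a  [subst: {d:=List Int} | 2 pending]
  bind a := List Int
step 5: unify b ~ b  [subst: {d:=List Int, a:=List Int} | 1 pending]
  -> identical, skip
step 6: unify (b -> List Int) ~ c  [subst: {d:=List Int, a:=List Int} | 0 pending]
  bind c := (b -> List Int)

Answer: a:=List Int c:=(b -> List Int) d:=List Int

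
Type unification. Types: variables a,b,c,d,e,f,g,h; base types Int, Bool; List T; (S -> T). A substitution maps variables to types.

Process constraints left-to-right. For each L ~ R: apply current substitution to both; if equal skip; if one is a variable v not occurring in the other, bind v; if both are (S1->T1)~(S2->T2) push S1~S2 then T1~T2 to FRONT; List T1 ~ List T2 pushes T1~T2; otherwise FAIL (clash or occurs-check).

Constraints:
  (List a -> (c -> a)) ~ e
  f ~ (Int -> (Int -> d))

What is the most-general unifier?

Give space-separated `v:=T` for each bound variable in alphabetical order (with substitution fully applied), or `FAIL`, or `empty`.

Answer: e:=(List a -> (c -> a)) f:=(Int -> (Int -> d))

Derivation:
step 1: unify (List a -> (c -> a)) ~ e  [subst: {-} | 1 pending]
  bind e := (List a -> (c -> a))
step 2: unify f ~ (Int -> (Int -> d))  [subst: {e:=(List a -> (c -> a))} | 0 pending]
  bind f := (Int -> (Int -> d))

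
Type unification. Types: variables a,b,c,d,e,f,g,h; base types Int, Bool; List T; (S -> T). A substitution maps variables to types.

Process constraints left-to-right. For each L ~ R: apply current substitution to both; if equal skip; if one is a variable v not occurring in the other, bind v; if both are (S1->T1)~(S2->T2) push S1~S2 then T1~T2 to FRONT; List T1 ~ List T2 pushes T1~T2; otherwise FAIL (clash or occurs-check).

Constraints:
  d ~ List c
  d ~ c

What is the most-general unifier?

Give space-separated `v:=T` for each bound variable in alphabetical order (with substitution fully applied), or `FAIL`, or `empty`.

Answer: FAIL

Derivation:
step 1: unify d ~ List c  [subst: {-} | 1 pending]
  bind d := List c
step 2: unify List c ~ c  [subst: {d:=List c} | 0 pending]
  occurs-check fail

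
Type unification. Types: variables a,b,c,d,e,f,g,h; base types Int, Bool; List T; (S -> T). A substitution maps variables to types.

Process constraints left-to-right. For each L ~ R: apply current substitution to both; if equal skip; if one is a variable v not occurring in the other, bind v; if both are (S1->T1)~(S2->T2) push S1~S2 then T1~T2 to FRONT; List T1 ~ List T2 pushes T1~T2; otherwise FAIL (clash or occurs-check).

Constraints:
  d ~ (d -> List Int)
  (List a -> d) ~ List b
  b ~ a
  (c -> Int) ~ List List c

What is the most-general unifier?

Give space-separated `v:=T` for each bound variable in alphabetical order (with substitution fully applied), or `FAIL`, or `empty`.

step 1: unify d ~ (d -> List Int)  [subst: {-} | 3 pending]
  occurs-check fail: d in (d -> List Int)

Answer: FAIL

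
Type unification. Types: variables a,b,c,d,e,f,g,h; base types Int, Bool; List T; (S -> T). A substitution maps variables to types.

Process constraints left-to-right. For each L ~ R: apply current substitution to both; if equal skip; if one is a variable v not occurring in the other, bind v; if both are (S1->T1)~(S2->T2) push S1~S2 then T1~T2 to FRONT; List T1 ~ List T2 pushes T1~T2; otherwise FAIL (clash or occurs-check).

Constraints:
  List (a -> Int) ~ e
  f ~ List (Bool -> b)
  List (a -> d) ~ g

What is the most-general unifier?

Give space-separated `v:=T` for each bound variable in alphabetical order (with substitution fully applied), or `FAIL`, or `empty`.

Answer: e:=List (a -> Int) f:=List (Bool -> b) g:=List (a -> d)

Derivation:
step 1: unify List (a -> Int) ~ e  [subst: {-} | 2 pending]
  bind e := List (a -> Int)
step 2: unify f ~ List (Bool -> b)  [subst: {e:=List (a -> Int)} | 1 pending]
  bind f := List (Bool -> b)
step 3: unify List (a -> d) ~ g  [subst: {e:=List (a -> Int), f:=List (Bool -> b)} | 0 pending]
  bind g := List (a -> d)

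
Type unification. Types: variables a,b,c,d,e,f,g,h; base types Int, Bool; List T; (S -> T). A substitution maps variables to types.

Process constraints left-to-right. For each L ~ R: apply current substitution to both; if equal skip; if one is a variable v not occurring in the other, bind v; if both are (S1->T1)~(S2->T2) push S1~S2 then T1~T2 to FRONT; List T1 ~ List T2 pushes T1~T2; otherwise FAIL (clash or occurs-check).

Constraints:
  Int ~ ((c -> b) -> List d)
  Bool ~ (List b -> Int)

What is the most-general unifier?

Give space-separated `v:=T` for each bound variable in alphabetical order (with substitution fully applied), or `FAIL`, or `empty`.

step 1: unify Int ~ ((c -> b) -> List d)  [subst: {-} | 1 pending]
  clash: Int vs ((c -> b) -> List d)

Answer: FAIL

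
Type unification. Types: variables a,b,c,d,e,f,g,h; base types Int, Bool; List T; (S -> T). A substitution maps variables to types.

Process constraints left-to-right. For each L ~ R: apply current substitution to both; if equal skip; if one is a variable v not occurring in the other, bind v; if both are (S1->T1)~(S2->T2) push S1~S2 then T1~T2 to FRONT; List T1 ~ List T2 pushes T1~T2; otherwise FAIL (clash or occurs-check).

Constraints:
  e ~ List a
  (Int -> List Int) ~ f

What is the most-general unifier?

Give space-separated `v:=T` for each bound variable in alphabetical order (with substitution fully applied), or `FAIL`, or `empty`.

Answer: e:=List a f:=(Int -> List Int)

Derivation:
step 1: unify e ~ List a  [subst: {-} | 1 pending]
  bind e := List a
step 2: unify (Int -> List Int) ~ f  [subst: {e:=List a} | 0 pending]
  bind f := (Int -> List Int)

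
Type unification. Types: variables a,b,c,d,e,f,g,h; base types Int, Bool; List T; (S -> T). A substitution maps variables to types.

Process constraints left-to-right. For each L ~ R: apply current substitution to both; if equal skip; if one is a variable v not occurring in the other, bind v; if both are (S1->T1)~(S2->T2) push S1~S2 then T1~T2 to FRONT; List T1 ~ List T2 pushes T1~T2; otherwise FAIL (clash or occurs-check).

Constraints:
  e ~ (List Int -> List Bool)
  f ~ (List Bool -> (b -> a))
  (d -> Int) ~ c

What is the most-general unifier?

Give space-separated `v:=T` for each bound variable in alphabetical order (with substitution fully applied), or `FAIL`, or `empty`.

step 1: unify e ~ (List Int -> List Bool)  [subst: {-} | 2 pending]
  bind e := (List Int -> List Bool)
step 2: unify f ~ (List Bool -> (b -> a))  [subst: {e:=(List Int -> List Bool)} | 1 pending]
  bind f := (List Bool -> (b -> a))
step 3: unify (d -> Int) ~ c  [subst: {e:=(List Int -> List Bool), f:=(List Bool -> (b -> a))} | 0 pending]
  bind c := (d -> Int)

Answer: c:=(d -> Int) e:=(List Int -> List Bool) f:=(List Bool -> (b -> a))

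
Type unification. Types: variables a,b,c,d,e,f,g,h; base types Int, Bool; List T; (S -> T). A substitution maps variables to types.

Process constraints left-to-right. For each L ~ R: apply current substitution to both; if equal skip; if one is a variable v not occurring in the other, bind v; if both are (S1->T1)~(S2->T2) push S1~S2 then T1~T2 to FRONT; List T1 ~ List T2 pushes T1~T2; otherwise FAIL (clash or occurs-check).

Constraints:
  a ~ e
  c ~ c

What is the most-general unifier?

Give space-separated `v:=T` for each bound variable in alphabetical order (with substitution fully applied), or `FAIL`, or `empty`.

Answer: a:=e

Derivation:
step 1: unify a ~ e  [subst: {-} | 1 pending]
  bind a := e
step 2: unify c ~ c  [subst: {a:=e} | 0 pending]
  -> identical, skip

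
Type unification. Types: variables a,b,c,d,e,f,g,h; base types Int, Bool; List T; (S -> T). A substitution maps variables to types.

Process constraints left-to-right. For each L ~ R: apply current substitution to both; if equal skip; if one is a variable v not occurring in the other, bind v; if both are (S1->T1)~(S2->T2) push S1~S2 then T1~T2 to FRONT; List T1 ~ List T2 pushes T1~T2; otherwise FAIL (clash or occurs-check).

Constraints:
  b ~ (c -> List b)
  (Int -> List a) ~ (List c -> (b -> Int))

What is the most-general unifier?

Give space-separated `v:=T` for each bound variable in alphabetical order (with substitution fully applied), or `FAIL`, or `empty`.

step 1: unify b ~ (c -> List b)  [subst: {-} | 1 pending]
  occurs-check fail: b in (c -> List b)

Answer: FAIL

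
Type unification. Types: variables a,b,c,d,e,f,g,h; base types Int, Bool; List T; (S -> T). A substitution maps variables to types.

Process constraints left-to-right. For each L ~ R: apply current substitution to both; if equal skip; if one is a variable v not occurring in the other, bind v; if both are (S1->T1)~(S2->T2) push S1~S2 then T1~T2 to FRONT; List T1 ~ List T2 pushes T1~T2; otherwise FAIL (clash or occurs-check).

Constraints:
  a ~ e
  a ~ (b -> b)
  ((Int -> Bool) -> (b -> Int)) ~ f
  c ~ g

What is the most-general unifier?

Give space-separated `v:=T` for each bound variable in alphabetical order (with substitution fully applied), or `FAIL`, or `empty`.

Answer: a:=(b -> b) c:=g e:=(b -> b) f:=((Int -> Bool) -> (b -> Int))

Derivation:
step 1: unify a ~ e  [subst: {-} | 3 pending]
  bind a := e
step 2: unify e ~ (b -> b)  [subst: {a:=e} | 2 pending]
  bind e := (b -> b)
step 3: unify ((Int -> Bool) -> (b -> Int)) ~ f  [subst: {a:=e, e:=(b -> b)} | 1 pending]
  bind f := ((Int -> Bool) -> (b -> Int))
step 4: unify c ~ g  [subst: {a:=e, e:=(b -> b), f:=((Int -> Bool) -> (b -> Int))} | 0 pending]
  bind c := g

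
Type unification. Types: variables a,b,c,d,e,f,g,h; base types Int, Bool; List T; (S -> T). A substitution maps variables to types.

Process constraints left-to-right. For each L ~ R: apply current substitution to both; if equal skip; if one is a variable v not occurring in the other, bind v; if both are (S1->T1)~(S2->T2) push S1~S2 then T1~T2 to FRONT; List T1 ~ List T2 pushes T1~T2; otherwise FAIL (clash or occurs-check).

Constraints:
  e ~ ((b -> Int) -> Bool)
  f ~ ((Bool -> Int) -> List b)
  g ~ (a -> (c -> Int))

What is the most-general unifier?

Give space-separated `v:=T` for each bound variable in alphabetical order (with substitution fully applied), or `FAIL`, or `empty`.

Answer: e:=((b -> Int) -> Bool) f:=((Bool -> Int) -> List b) g:=(a -> (c -> Int))

Derivation:
step 1: unify e ~ ((b -> Int) -> Bool)  [subst: {-} | 2 pending]
  bind e := ((b -> Int) -> Bool)
step 2: unify f ~ ((Bool -> Int) -> List b)  [subst: {e:=((b -> Int) -> Bool)} | 1 pending]
  bind f := ((Bool -> Int) -> List b)
step 3: unify g ~ (a -> (c -> Int))  [subst: {e:=((b -> Int) -> Bool), f:=((Bool -> Int) -> List b)} | 0 pending]
  bind g := (a -> (c -> Int))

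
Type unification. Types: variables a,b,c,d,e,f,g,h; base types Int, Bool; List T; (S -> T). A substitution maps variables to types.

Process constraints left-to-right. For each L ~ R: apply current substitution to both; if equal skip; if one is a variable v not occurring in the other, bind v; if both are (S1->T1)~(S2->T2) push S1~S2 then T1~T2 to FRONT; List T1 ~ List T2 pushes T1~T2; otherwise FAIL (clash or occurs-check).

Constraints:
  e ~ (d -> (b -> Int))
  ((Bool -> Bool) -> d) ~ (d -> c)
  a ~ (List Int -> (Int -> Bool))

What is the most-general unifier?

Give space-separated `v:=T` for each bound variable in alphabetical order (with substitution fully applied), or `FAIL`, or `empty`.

Answer: a:=(List Int -> (Int -> Bool)) c:=(Bool -> Bool) d:=(Bool -> Bool) e:=((Bool -> Bool) -> (b -> Int))

Derivation:
step 1: unify e ~ (d -> (b -> Int))  [subst: {-} | 2 pending]
  bind e := (d -> (b -> Int))
step 2: unify ((Bool -> Bool) -> d) ~ (d -> c)  [subst: {e:=(d -> (b -> Int))} | 1 pending]
  -> decompose arrow: push (Bool -> Bool)~d, d~c
step 3: unify (Bool -> Bool) ~ d  [subst: {e:=(d -> (b -> Int))} | 2 pending]
  bind d := (Bool -> Bool)
step 4: unify (Bool -> Bool) ~ c  [subst: {e:=(d -> (b -> Int)), d:=(Bool -> Bool)} | 1 pending]
  bind c := (Bool -> Bool)
step 5: unify a ~ (List Int -> (Int -> Bool))  [subst: {e:=(d -> (b -> Int)), d:=(Bool -> Bool), c:=(Bool -> Bool)} | 0 pending]
  bind a := (List Int -> (Int -> Bool))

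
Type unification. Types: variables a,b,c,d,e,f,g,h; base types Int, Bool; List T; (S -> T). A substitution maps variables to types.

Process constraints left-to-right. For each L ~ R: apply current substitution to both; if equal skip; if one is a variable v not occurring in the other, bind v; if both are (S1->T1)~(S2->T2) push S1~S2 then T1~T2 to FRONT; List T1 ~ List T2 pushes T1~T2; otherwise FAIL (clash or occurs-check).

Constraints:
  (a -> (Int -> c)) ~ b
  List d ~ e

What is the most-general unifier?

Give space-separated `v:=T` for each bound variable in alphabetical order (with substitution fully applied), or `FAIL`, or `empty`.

step 1: unify (a -> (Int -> c)) ~ b  [subst: {-} | 1 pending]
  bind b := (a -> (Int -> c))
step 2: unify List d ~ e  [subst: {b:=(a -> (Int -> c))} | 0 pending]
  bind e := List d

Answer: b:=(a -> (Int -> c)) e:=List d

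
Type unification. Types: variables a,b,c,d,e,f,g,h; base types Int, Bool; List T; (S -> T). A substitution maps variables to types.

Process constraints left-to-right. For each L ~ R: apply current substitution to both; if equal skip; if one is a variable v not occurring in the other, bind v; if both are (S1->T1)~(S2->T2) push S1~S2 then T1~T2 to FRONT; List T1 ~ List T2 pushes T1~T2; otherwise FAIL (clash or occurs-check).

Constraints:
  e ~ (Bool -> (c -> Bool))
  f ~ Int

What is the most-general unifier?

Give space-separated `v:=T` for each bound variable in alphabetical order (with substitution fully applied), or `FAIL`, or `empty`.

step 1: unify e ~ (Bool -> (c -> Bool))  [subst: {-} | 1 pending]
  bind e := (Bool -> (c -> Bool))
step 2: unify f ~ Int  [subst: {e:=(Bool -> (c -> Bool))} | 0 pending]
  bind f := Int

Answer: e:=(Bool -> (c -> Bool)) f:=Int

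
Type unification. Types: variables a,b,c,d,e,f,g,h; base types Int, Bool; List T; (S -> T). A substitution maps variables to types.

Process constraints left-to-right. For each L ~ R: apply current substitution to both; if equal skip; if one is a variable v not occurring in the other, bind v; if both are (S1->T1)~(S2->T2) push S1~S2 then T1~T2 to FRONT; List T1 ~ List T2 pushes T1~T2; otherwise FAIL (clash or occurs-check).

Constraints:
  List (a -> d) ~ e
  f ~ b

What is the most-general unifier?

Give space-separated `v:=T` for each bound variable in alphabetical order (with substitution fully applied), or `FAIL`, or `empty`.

step 1: unify List (a -> d) ~ e  [subst: {-} | 1 pending]
  bind e := List (a -> d)
step 2: unify f ~ b  [subst: {e:=List (a -> d)} | 0 pending]
  bind f := b

Answer: e:=List (a -> d) f:=b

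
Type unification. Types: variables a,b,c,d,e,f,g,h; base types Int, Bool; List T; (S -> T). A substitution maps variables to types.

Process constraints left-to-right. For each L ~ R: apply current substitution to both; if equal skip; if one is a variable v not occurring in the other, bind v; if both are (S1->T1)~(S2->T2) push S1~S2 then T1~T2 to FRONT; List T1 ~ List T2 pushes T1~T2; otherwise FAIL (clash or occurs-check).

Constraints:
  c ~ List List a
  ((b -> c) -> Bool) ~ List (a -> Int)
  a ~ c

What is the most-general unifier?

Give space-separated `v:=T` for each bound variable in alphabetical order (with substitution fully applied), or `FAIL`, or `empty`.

step 1: unify c ~ List List a  [subst: {-} | 2 pending]
  bind c := List List a
step 2: unify ((b -> List List a) -> Bool) ~ List (a -> Int)  [subst: {c:=List List a} | 1 pending]
  clash: ((b -> List List a) -> Bool) vs List (a -> Int)

Answer: FAIL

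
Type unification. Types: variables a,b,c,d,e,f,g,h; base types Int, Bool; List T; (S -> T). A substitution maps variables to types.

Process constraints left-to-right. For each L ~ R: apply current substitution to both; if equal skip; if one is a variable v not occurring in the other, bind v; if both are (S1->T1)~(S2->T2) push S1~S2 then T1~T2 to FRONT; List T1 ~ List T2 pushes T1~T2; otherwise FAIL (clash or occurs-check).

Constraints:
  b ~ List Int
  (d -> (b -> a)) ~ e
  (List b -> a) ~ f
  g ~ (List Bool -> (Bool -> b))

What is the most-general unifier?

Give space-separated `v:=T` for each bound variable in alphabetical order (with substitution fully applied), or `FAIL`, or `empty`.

step 1: unify b ~ List Int  [subst: {-} | 3 pending]
  bind b := List Int
step 2: unify (d -> (List Int -> a)) ~ e  [subst: {b:=List Int} | 2 pending]
  bind e := (d -> (List Int -> a))
step 3: unify (List List Int -> a) ~ f  [subst: {b:=List Int, e:=(d -> (List Int -> a))} | 1 pending]
  bind f := (List List Int -> a)
step 4: unify g ~ (List Bool -> (Bool -> List Int))  [subst: {b:=List Int, e:=(d -> (List Int -> a)), f:=(List List Int -> a)} | 0 pending]
  bind g := (List Bool -> (Bool -> List Int))

Answer: b:=List Int e:=(d -> (List Int -> a)) f:=(List List Int -> a) g:=(List Bool -> (Bool -> List Int))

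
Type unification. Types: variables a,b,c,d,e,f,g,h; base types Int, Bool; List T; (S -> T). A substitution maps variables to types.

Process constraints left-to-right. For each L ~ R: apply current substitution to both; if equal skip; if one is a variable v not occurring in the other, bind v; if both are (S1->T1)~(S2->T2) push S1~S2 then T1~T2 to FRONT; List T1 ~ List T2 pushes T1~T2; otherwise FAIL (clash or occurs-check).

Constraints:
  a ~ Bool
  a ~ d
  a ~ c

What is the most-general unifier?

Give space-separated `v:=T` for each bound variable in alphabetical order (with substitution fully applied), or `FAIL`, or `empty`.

step 1: unify a ~ Bool  [subst: {-} | 2 pending]
  bind a := Bool
step 2: unify Bool ~ d  [subst: {a:=Bool} | 1 pending]
  bind d := Bool
step 3: unify Bool ~ c  [subst: {a:=Bool, d:=Bool} | 0 pending]
  bind c := Bool

Answer: a:=Bool c:=Bool d:=Bool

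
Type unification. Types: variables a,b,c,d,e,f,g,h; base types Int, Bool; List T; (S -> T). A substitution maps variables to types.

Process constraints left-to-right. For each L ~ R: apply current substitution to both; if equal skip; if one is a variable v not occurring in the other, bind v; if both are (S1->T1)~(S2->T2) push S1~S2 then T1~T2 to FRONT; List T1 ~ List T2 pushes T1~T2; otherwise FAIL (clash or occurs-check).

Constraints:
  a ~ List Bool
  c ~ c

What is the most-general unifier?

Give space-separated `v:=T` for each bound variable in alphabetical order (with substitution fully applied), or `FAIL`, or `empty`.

Answer: a:=List Bool

Derivation:
step 1: unify a ~ List Bool  [subst: {-} | 1 pending]
  bind a := List Bool
step 2: unify c ~ c  [subst: {a:=List Bool} | 0 pending]
  -> identical, skip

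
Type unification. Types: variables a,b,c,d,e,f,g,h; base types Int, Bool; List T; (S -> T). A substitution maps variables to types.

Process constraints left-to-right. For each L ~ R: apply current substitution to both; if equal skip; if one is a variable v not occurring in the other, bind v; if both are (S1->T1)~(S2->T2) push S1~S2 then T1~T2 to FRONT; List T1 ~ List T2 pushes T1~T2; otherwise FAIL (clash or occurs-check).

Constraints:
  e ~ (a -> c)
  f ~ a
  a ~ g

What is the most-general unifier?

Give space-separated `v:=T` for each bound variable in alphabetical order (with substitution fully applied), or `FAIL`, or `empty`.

step 1: unify e ~ (a -> c)  [subst: {-} | 2 pending]
  bind e := (a -> c)
step 2: unify f ~ a  [subst: {e:=(a -> c)} | 1 pending]
  bind f := a
step 3: unify a ~ g  [subst: {e:=(a -> c), f:=a} | 0 pending]
  bind a := g

Answer: a:=g e:=(g -> c) f:=g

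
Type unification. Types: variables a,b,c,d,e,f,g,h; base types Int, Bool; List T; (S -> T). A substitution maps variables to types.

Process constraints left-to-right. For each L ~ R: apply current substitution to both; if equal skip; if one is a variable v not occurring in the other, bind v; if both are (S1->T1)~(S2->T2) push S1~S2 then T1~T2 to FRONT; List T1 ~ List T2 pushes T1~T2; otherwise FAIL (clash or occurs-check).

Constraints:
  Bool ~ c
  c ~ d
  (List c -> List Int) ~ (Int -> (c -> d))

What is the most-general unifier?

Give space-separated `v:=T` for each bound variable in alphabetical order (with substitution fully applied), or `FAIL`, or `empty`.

Answer: FAIL

Derivation:
step 1: unify Bool ~ c  [subst: {-} | 2 pending]
  bind c := Bool
step 2: unify Bool ~ d  [subst: {c:=Bool} | 1 pending]
  bind d := Bool
step 3: unify (List Bool -> List Int) ~ (Int -> (Bool -> Bool))  [subst: {c:=Bool, d:=Bool} | 0 pending]
  -> decompose arrow: push List Bool~Int, List Int~(Bool -> Bool)
step 4: unify List Bool ~ Int  [subst: {c:=Bool, d:=Bool} | 1 pending]
  clash: List Bool vs Int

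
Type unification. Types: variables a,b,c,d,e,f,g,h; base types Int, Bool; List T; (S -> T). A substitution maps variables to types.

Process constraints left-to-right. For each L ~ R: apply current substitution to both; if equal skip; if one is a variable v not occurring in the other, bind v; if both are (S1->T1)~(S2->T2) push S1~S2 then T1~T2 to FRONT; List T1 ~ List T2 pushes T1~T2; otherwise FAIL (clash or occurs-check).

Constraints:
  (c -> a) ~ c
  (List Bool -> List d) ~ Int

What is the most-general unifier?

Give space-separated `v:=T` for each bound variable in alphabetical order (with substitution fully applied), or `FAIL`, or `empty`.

Answer: FAIL

Derivation:
step 1: unify (c -> a) ~ c  [subst: {-} | 1 pending]
  occurs-check fail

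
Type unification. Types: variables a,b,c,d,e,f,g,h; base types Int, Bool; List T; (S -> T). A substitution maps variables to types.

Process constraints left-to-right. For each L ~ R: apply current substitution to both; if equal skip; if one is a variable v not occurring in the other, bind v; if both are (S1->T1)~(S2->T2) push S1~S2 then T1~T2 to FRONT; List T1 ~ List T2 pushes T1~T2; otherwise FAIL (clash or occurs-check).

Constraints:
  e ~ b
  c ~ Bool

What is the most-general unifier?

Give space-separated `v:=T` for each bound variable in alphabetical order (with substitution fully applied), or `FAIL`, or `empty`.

step 1: unify e ~ b  [subst: {-} | 1 pending]
  bind e := b
step 2: unify c ~ Bool  [subst: {e:=b} | 0 pending]
  bind c := Bool

Answer: c:=Bool e:=b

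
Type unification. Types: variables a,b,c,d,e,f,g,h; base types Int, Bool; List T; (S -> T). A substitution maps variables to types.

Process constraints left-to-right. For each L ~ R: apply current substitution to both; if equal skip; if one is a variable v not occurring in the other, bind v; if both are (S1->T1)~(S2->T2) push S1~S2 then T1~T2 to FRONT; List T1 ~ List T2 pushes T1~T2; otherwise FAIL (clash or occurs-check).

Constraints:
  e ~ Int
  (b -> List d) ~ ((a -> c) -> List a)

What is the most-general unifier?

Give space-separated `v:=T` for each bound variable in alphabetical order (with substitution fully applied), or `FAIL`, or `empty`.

Answer: b:=(a -> c) d:=a e:=Int

Derivation:
step 1: unify e ~ Int  [subst: {-} | 1 pending]
  bind e := Int
step 2: unify (b -> List d) ~ ((a -> c) -> List a)  [subst: {e:=Int} | 0 pending]
  -> decompose arrow: push b~(a -> c), List d~List a
step 3: unify b ~ (a -> c)  [subst: {e:=Int} | 1 pending]
  bind b := (a -> c)
step 4: unify List d ~ List a  [subst: {e:=Int, b:=(a -> c)} | 0 pending]
  -> decompose List: push d~a
step 5: unify d ~ a  [subst: {e:=Int, b:=(a -> c)} | 0 pending]
  bind d := a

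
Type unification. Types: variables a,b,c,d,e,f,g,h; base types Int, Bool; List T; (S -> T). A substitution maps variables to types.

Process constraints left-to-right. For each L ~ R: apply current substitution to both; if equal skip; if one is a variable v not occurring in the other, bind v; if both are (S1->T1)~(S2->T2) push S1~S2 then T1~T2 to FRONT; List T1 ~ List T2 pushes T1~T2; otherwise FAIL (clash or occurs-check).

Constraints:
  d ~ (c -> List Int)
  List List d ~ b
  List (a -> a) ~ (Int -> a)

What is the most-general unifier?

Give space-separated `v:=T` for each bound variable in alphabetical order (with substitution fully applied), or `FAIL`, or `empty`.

step 1: unify d ~ (c -> List Int)  [subst: {-} | 2 pending]
  bind d := (c -> List Int)
step 2: unify List List (c -> List Int) ~ b  [subst: {d:=(c -> List Int)} | 1 pending]
  bind b := List List (c -> List Int)
step 3: unify List (a -> a) ~ (Int -> a)  [subst: {d:=(c -> List Int), b:=List List (c -> List Int)} | 0 pending]
  clash: List (a -> a) vs (Int -> a)

Answer: FAIL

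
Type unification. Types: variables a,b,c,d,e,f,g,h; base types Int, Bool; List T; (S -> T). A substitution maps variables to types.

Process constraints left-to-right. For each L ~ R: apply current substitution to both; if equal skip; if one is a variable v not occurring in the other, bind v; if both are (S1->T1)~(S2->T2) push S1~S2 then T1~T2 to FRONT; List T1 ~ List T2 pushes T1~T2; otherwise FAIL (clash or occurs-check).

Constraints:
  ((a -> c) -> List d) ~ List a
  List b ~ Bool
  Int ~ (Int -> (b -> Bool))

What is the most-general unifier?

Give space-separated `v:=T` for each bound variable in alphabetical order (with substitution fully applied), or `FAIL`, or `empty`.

Answer: FAIL

Derivation:
step 1: unify ((a -> c) -> List d) ~ List a  [subst: {-} | 2 pending]
  clash: ((a -> c) -> List d) vs List a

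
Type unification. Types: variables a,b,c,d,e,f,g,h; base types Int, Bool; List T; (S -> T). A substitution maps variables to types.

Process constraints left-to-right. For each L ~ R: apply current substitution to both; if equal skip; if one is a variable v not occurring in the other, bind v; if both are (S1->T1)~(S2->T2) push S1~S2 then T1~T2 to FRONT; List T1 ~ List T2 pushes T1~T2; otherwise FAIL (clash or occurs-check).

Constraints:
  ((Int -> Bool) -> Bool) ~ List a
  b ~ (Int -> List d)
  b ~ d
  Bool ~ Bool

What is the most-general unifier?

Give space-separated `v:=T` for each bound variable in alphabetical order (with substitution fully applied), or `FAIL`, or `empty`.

step 1: unify ((Int -> Bool) -> Bool) ~ List a  [subst: {-} | 3 pending]
  clash: ((Int -> Bool) -> Bool) vs List a

Answer: FAIL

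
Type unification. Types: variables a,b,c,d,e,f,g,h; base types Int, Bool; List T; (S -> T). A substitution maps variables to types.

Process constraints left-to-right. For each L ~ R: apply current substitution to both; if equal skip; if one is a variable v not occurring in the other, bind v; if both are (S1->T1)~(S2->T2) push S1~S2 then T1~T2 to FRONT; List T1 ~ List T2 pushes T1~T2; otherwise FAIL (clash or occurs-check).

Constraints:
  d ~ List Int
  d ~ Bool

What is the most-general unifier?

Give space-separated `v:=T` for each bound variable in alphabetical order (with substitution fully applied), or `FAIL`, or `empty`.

Answer: FAIL

Derivation:
step 1: unify d ~ List Int  [subst: {-} | 1 pending]
  bind d := List Int
step 2: unify List Int ~ Bool  [subst: {d:=List Int} | 0 pending]
  clash: List Int vs Bool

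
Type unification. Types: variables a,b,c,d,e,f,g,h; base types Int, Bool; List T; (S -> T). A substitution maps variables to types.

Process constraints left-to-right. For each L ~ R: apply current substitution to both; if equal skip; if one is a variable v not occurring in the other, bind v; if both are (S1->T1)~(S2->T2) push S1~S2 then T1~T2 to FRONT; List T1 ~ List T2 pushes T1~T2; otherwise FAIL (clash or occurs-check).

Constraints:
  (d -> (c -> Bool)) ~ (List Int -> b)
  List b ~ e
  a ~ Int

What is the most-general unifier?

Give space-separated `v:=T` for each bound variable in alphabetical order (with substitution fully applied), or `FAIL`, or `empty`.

step 1: unify (d -> (c -> Bool)) ~ (List Int -> b)  [subst: {-} | 2 pending]
  -> decompose arrow: push d~List Int, (c -> Bool)~b
step 2: unify d ~ List Int  [subst: {-} | 3 pending]
  bind d := List Int
step 3: unify (c -> Bool) ~ b  [subst: {d:=List Int} | 2 pending]
  bind b := (c -> Bool)
step 4: unify List (c -> Bool) ~ e  [subst: {d:=List Int, b:=(c -> Bool)} | 1 pending]
  bind e := List (c -> Bool)
step 5: unify a ~ Int  [subst: {d:=List Int, b:=(c -> Bool), e:=List (c -> Bool)} | 0 pending]
  bind a := Int

Answer: a:=Int b:=(c -> Bool) d:=List Int e:=List (c -> Bool)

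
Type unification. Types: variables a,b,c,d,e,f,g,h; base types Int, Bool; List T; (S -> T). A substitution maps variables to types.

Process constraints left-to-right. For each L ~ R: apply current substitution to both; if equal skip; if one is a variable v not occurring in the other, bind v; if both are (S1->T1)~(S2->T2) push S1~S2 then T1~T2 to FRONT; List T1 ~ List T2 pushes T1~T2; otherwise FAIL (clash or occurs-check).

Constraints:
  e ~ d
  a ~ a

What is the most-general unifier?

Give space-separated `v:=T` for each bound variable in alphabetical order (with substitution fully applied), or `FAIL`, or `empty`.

step 1: unify e ~ d  [subst: {-} | 1 pending]
  bind e := d
step 2: unify a ~ a  [subst: {e:=d} | 0 pending]
  -> identical, skip

Answer: e:=d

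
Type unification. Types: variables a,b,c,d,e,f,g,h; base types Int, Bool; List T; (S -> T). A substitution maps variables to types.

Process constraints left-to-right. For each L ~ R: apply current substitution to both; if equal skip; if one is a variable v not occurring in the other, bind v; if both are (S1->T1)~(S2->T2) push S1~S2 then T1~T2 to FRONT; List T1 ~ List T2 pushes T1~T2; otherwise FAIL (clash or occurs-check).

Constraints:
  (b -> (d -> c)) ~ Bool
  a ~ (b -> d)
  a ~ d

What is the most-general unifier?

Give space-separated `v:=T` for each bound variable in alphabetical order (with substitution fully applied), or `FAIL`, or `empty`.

step 1: unify (b -> (d -> c)) ~ Bool  [subst: {-} | 2 pending]
  clash: (b -> (d -> c)) vs Bool

Answer: FAIL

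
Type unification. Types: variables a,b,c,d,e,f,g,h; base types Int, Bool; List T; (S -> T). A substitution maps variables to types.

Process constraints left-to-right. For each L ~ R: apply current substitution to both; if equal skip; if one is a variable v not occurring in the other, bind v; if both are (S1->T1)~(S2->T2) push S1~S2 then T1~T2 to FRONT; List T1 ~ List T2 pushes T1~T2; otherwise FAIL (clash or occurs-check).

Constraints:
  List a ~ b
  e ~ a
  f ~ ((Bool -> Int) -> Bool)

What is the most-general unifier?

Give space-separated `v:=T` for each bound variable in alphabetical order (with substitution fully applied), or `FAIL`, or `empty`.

step 1: unify List a ~ b  [subst: {-} | 2 pending]
  bind b := List a
step 2: unify e ~ a  [subst: {b:=List a} | 1 pending]
  bind e := a
step 3: unify f ~ ((Bool -> Int) -> Bool)  [subst: {b:=List a, e:=a} | 0 pending]
  bind f := ((Bool -> Int) -> Bool)

Answer: b:=List a e:=a f:=((Bool -> Int) -> Bool)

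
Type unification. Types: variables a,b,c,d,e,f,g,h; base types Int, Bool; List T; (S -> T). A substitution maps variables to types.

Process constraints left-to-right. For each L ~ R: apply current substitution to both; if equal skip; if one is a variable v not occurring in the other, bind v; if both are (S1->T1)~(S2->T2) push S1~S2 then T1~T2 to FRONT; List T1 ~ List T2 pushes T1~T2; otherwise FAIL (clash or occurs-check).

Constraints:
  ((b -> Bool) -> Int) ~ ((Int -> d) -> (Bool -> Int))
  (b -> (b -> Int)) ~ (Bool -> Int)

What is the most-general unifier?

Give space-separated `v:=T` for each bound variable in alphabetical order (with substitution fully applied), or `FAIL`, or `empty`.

step 1: unify ((b -> Bool) -> Int) ~ ((Int -> d) -> (Bool -> Int))  [subst: {-} | 1 pending]
  -> decompose arrow: push (b -> Bool)~(Int -> d), Int~(Bool -> Int)
step 2: unify (b -> Bool) ~ (Int -> d)  [subst: {-} | 2 pending]
  -> decompose arrow: push b~Int, Bool~d
step 3: unify b ~ Int  [subst: {-} | 3 pending]
  bind b := Int
step 4: unify Bool ~ d  [subst: {b:=Int} | 2 pending]
  bind d := Bool
step 5: unify Int ~ (Bool -> Int)  [subst: {b:=Int, d:=Bool} | 1 pending]
  clash: Int vs (Bool -> Int)

Answer: FAIL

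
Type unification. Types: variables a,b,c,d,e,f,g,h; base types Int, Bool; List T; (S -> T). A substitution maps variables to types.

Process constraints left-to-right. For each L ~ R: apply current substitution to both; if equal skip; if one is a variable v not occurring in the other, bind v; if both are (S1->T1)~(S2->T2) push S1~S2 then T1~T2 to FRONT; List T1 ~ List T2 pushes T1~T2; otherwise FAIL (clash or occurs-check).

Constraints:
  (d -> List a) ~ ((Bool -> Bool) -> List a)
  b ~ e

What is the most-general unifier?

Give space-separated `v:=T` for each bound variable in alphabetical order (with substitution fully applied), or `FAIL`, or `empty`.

Answer: b:=e d:=(Bool -> Bool)

Derivation:
step 1: unify (d -> List a) ~ ((Bool -> Bool) -> List a)  [subst: {-} | 1 pending]
  -> decompose arrow: push d~(Bool -> Bool), List a~List a
step 2: unify d ~ (Bool -> Bool)  [subst: {-} | 2 pending]
  bind d := (Bool -> Bool)
step 3: unify List a ~ List a  [subst: {d:=(Bool -> Bool)} | 1 pending]
  -> identical, skip
step 4: unify b ~ e  [subst: {d:=(Bool -> Bool)} | 0 pending]
  bind b := e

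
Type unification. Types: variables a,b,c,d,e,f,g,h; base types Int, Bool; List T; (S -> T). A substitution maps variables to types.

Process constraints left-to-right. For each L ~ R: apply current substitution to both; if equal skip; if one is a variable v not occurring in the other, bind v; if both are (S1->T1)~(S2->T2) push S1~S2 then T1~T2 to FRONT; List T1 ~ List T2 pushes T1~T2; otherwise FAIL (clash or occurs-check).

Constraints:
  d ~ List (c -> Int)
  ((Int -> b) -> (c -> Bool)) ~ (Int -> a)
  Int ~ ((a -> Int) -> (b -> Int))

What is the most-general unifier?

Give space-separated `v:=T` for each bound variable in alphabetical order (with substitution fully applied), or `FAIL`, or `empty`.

Answer: FAIL

Derivation:
step 1: unify d ~ List (c -> Int)  [subst: {-} | 2 pending]
  bind d := List (c -> Int)
step 2: unify ((Int -> b) -> (c -> Bool)) ~ (Int -> a)  [subst: {d:=List (c -> Int)} | 1 pending]
  -> decompose arrow: push (Int -> b)~Int, (c -> Bool)~a
step 3: unify (Int -> b) ~ Int  [subst: {d:=List (c -> Int)} | 2 pending]
  clash: (Int -> b) vs Int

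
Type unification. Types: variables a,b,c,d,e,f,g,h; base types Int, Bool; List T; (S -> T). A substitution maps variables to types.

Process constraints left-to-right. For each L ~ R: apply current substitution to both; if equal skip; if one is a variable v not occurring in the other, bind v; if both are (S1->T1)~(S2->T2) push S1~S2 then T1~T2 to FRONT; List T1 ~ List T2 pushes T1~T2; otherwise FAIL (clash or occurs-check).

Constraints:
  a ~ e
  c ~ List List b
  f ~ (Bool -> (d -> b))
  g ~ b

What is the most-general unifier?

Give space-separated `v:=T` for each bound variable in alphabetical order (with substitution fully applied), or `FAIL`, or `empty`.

step 1: unify a ~ e  [subst: {-} | 3 pending]
  bind a := e
step 2: unify c ~ List List b  [subst: {a:=e} | 2 pending]
  bind c := List List b
step 3: unify f ~ (Bool -> (d -> b))  [subst: {a:=e, c:=List List b} | 1 pending]
  bind f := (Bool -> (d -> b))
step 4: unify g ~ b  [subst: {a:=e, c:=List List b, f:=(Bool -> (d -> b))} | 0 pending]
  bind g := b

Answer: a:=e c:=List List b f:=(Bool -> (d -> b)) g:=b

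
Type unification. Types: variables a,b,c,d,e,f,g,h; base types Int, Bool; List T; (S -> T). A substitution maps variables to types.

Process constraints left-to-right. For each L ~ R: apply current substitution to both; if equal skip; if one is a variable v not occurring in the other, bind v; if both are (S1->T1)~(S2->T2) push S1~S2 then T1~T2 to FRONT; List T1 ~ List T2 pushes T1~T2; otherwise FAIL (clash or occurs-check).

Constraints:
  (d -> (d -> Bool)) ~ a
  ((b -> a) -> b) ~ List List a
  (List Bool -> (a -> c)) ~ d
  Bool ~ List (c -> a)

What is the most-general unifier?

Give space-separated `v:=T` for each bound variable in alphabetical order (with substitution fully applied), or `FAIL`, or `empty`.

Answer: FAIL

Derivation:
step 1: unify (d -> (d -> Bool)) ~ a  [subst: {-} | 3 pending]
  bind a := (d -> (d -> Bool))
step 2: unify ((b -> (d -> (d -> Bool))) -> b) ~ List List (d -> (d -> Bool))  [subst: {a:=(d -> (d -> Bool))} | 2 pending]
  clash: ((b -> (d -> (d -> Bool))) -> b) vs List List (d -> (d -> Bool))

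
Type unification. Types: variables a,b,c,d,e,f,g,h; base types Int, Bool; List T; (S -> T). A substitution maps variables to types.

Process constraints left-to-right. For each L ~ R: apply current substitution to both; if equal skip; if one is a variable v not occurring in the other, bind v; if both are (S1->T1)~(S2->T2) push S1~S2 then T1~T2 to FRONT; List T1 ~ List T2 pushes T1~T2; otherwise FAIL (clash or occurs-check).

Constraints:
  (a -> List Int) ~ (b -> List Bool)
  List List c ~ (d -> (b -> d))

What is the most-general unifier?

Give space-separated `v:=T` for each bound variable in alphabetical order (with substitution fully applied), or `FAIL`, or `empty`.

step 1: unify (a -> List Int) ~ (b -> List Bool)  [subst: {-} | 1 pending]
  -> decompose arrow: push a~b, List Int~List Bool
step 2: unify a ~ b  [subst: {-} | 2 pending]
  bind a := b
step 3: unify List Int ~ List Bool  [subst: {a:=b} | 1 pending]
  -> decompose List: push Int~Bool
step 4: unify Int ~ Bool  [subst: {a:=b} | 1 pending]
  clash: Int vs Bool

Answer: FAIL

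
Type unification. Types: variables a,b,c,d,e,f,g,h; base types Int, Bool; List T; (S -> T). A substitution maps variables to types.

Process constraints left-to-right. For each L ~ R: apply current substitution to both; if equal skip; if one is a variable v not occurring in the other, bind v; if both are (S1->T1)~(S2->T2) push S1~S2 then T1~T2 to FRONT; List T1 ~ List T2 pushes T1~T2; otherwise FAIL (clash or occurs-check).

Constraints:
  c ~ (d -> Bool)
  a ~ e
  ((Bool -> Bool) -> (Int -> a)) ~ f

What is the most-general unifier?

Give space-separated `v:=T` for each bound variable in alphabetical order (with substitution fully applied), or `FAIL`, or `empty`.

Answer: a:=e c:=(d -> Bool) f:=((Bool -> Bool) -> (Int -> e))

Derivation:
step 1: unify c ~ (d -> Bool)  [subst: {-} | 2 pending]
  bind c := (d -> Bool)
step 2: unify a ~ e  [subst: {c:=(d -> Bool)} | 1 pending]
  bind a := e
step 3: unify ((Bool -> Bool) -> (Int -> e)) ~ f  [subst: {c:=(d -> Bool), a:=e} | 0 pending]
  bind f := ((Bool -> Bool) -> (Int -> e))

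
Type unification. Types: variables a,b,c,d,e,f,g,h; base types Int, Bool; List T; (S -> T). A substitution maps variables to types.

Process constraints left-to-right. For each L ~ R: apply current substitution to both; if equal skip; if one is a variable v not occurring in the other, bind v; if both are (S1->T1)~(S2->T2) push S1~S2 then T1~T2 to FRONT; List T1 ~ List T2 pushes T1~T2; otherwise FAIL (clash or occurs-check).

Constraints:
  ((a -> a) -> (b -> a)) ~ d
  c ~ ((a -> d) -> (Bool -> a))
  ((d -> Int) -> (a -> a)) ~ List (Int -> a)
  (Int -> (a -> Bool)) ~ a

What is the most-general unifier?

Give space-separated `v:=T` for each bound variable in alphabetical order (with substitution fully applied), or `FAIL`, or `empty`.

step 1: unify ((a -> a) -> (b -> a)) ~ d  [subst: {-} | 3 pending]
  bind d := ((a -> a) -> (b -> a))
step 2: unify c ~ ((a -> ((a -> a) -> (b -> a))) -> (Bool -> a))  [subst: {d:=((a -> a) -> (b -> a))} | 2 pending]
  bind c := ((a -> ((a -> a) -> (b -> a))) -> (Bool -> a))
step 3: unify ((((a -> a) -> (b -> a)) -> Int) -> (a -> a)) ~ List (Int -> a)  [subst: {d:=((a -> a) -> (b -> a)), c:=((a -> ((a -> a) -> (b -> a))) -> (Bool -> a))} | 1 pending]
  clash: ((((a -> a) -> (b -> a)) -> Int) -> (a -> a)) vs List (Int -> a)

Answer: FAIL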